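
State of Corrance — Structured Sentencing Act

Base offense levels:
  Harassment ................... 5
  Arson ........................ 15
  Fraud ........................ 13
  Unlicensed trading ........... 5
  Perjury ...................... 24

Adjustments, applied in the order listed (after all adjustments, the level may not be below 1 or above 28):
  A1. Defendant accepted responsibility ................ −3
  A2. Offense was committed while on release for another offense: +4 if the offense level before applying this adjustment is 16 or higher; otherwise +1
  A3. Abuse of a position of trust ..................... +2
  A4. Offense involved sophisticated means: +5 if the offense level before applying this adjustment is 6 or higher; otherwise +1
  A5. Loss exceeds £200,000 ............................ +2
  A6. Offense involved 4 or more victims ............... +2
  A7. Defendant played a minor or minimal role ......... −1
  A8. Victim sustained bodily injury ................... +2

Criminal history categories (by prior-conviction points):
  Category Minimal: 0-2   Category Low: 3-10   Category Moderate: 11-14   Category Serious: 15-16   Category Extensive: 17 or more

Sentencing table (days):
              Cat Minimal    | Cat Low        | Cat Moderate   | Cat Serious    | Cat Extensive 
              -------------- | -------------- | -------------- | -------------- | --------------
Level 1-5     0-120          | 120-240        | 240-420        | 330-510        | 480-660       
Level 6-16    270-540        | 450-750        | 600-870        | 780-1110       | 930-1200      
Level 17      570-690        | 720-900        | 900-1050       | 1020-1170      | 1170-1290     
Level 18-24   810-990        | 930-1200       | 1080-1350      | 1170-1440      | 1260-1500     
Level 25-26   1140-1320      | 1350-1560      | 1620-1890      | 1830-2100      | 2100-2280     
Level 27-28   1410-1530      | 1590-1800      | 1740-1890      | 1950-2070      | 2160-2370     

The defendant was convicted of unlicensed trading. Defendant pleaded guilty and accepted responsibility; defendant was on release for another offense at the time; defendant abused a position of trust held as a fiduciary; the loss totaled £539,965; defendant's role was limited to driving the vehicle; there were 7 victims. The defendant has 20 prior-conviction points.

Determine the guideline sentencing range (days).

Base offense level for unlicensed trading: 5.
A1 applies: 5 − 3 = 2.
A2 applies (level before this adjustment is 2 < 16, so +1): 2 + 1 = 3.
A3 applies: 3 + 2 = 5.
A5 applies: 5 + 2 = 7.
A6 applies: 7 + 2 = 9.
A7 applies: 9 − 1 = 8.
Final offense level: 8.
Criminal history: 20 prior points → Category Extensive (17+).
Level 8 falls in the 6-16 band.
Grid: Level 6-16 × Category Extensive = 930-1200 days.

930-1200 days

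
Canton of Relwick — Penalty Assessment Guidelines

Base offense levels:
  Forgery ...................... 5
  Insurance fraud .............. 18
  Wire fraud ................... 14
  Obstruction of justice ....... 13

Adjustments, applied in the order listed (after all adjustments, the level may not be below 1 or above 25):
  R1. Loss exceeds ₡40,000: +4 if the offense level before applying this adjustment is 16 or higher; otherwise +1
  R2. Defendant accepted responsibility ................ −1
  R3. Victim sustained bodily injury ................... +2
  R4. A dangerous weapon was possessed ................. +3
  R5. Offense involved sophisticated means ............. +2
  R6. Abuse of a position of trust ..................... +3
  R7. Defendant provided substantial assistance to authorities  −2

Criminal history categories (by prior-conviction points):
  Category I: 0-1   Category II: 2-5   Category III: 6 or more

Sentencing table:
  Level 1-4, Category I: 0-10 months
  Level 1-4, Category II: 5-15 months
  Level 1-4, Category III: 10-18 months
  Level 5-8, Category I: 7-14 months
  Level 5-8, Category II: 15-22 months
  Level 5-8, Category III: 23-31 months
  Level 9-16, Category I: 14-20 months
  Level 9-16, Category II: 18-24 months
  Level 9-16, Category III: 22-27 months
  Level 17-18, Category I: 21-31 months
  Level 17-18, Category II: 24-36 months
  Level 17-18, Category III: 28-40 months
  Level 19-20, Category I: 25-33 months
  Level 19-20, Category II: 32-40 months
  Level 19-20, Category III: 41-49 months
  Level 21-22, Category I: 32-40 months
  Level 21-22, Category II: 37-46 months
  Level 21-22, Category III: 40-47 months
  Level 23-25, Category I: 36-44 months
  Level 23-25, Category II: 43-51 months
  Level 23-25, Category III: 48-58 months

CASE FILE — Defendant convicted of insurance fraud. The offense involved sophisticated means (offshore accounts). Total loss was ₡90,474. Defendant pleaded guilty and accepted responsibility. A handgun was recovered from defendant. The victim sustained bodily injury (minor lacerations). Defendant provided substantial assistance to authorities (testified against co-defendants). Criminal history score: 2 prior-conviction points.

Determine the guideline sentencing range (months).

Base offense level for insurance fraud: 18.
R1 applies (level before this adjustment is 18 ≥ 16, so +4): 18 + 4 = 22.
R2 applies: 22 − 1 = 21.
R3 applies: 21 + 2 = 23.
R4 applies: 23 + 3 = 26.
R5 applies: 26 + 2 = 28.
R7 applies: 28 − 2 = 26.
Level 26 exceeds the maximum of 25; capped at 25.
Final offense level: 25.
Criminal history: 2 prior points → Category II (2-5).
Level 25 falls in the 23-25 band.
Grid: Level 23-25 × Category II = 43-51 months.

43-51 months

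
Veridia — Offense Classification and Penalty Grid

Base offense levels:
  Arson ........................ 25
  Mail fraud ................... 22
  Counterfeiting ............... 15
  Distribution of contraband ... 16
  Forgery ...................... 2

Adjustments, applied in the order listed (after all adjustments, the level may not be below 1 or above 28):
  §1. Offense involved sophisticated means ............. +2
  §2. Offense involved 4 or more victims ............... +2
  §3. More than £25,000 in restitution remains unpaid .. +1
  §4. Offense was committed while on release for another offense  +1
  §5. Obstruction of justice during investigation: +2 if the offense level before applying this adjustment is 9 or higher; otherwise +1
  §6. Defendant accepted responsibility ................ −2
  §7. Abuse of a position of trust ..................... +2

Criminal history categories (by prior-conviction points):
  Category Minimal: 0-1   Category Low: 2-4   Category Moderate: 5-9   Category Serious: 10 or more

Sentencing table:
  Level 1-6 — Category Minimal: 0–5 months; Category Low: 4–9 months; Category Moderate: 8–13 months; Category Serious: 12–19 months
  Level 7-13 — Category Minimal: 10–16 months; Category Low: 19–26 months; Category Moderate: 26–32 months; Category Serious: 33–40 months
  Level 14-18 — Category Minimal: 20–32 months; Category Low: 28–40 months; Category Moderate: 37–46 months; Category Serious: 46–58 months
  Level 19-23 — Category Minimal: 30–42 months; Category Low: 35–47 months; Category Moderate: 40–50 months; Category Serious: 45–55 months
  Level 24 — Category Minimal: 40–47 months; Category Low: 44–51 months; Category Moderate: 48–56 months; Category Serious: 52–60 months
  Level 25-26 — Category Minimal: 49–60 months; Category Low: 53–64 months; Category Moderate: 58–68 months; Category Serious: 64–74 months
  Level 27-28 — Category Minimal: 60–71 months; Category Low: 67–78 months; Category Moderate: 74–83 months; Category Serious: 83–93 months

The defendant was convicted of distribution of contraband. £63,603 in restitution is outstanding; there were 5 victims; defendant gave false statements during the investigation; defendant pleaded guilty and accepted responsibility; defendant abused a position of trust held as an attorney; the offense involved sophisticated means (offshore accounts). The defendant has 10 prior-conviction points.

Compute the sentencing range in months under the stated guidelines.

Base offense level for distribution of contraband: 16.
§1 applies: 16 + 2 = 18.
§2 applies: 18 + 2 = 20.
§3 applies: 20 + 1 = 21.
§5 applies (level before this adjustment is 21 ≥ 9, so +2): 21 + 2 = 23.
§6 applies: 23 − 2 = 21.
§7 applies: 21 + 2 = 23.
Final offense level: 23.
Criminal history: 10 prior points → Category Serious (10+).
Level 23 falls in the 19-23 band.
Grid: Level 19-23 × Category Serious = 45-55 months.

45-55 months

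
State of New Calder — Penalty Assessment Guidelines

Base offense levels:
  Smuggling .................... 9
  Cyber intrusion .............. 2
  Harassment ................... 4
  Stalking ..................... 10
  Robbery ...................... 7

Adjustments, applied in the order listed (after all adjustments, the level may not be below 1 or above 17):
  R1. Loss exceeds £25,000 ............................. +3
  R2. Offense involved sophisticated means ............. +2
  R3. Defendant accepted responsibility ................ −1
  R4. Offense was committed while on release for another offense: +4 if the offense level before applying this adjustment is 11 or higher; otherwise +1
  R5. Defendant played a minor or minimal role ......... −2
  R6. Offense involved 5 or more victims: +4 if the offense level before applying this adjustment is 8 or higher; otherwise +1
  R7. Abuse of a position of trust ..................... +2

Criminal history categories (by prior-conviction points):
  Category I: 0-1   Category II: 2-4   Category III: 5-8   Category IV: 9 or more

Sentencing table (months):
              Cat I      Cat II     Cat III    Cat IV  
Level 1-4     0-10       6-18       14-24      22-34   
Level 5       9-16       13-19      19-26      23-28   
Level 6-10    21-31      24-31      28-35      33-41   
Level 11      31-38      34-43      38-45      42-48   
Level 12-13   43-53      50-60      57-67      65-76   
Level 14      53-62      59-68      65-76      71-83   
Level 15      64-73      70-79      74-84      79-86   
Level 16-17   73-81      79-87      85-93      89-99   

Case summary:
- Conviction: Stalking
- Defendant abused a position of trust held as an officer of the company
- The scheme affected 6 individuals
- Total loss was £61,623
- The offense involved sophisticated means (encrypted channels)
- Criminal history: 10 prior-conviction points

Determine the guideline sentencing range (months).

89-99 months

Base offense level for stalking: 10.
R1 applies: 10 + 3 = 13.
R2 applies: 13 + 2 = 15.
R3 does not apply.
R4 does not apply.
R5 does not apply.
R6 applies (level before this adjustment is 15 ≥ 8, so +4): 15 + 4 = 19.
R7 applies: 19 + 2 = 21.
Level 21 exceeds the maximum of 17; capped at 17.
Final offense level: 17.
Criminal history: 10 prior points → Category IV (9+).
Level 17 falls in the 16-17 band.
Grid: Level 16-17 × Category IV = 89-99 months.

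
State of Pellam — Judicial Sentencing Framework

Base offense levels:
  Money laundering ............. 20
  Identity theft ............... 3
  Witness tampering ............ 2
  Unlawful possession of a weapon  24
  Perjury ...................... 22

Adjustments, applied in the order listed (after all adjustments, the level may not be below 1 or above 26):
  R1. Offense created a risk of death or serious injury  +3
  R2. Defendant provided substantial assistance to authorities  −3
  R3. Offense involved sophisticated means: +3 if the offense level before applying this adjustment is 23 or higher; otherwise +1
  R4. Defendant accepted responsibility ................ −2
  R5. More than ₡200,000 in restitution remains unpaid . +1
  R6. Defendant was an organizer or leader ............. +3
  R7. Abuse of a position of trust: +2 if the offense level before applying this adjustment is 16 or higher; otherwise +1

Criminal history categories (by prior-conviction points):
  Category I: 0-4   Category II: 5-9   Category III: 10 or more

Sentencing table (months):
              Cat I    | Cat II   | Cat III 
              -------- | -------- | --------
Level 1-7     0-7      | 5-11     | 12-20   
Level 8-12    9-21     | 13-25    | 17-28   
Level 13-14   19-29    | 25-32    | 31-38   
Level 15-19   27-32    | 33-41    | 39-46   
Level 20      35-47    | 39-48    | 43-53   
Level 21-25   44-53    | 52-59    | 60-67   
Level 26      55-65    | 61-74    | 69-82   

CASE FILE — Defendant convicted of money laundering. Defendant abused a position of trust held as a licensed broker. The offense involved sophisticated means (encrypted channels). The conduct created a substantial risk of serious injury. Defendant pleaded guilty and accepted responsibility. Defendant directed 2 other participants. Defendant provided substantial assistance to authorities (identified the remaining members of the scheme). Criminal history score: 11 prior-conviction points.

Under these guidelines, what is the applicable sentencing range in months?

60-67 months

Base offense level for money laundering: 20.
R1 applies: 20 + 3 = 23.
R2 applies: 23 − 3 = 20.
R3 applies (level before this adjustment is 20 < 23, so +1): 20 + 1 = 21.
R4 applies: 21 − 2 = 19.
R6 applies: 19 + 3 = 22.
R7 applies (level before this adjustment is 22 ≥ 16, so +2): 22 + 2 = 24.
Final offense level: 24.
Criminal history: 11 prior points → Category III (10+).
Level 24 falls in the 21-25 band.
Grid: Level 21-25 × Category III = 60-67 months.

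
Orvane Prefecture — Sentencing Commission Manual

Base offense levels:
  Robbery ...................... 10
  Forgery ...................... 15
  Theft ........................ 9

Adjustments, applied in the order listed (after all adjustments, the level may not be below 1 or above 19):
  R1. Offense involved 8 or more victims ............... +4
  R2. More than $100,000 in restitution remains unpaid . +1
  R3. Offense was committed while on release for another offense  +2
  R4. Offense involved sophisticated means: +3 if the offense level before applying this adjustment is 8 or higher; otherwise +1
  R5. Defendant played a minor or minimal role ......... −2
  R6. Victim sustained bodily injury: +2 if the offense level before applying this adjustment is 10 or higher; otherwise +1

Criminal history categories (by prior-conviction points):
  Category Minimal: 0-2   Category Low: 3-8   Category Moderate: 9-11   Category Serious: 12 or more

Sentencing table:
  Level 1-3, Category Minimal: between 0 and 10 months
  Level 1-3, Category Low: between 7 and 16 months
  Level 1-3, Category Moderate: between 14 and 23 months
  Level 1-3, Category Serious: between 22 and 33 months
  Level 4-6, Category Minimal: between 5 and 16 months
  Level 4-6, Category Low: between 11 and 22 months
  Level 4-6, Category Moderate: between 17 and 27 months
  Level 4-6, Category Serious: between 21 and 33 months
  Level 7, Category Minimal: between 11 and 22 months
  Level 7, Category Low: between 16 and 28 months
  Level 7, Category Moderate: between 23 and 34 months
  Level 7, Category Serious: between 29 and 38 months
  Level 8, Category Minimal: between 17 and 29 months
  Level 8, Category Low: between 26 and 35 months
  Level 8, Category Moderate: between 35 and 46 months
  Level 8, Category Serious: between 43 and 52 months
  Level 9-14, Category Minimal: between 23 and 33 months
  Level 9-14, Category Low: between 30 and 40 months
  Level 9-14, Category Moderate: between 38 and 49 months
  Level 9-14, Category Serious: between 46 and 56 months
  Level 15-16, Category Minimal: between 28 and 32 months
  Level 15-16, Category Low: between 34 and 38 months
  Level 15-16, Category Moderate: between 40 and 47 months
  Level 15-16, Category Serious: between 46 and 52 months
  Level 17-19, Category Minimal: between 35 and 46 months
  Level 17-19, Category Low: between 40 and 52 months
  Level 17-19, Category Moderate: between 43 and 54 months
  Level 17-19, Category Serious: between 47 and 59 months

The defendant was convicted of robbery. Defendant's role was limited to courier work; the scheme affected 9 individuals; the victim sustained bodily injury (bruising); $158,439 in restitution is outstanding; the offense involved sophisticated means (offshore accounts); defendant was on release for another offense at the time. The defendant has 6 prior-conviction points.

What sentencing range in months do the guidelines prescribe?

40-52 months

Base offense level for robbery: 10.
R1 applies: 10 + 4 = 14.
R2 applies: 14 + 1 = 15.
R3 applies: 15 + 2 = 17.
R4 applies (level before this adjustment is 17 ≥ 8, so +3): 17 + 3 = 20.
R5 applies: 20 − 2 = 18.
R6 applies (level before this adjustment is 18 ≥ 10, so +2): 18 + 2 = 20.
Level 20 exceeds the maximum of 19; capped at 19.
Final offense level: 19.
Criminal history: 6 prior points → Category Low (3-8).
Level 19 falls in the 17-19 band.
Grid: Level 17-19 × Category Low = 40-52 months.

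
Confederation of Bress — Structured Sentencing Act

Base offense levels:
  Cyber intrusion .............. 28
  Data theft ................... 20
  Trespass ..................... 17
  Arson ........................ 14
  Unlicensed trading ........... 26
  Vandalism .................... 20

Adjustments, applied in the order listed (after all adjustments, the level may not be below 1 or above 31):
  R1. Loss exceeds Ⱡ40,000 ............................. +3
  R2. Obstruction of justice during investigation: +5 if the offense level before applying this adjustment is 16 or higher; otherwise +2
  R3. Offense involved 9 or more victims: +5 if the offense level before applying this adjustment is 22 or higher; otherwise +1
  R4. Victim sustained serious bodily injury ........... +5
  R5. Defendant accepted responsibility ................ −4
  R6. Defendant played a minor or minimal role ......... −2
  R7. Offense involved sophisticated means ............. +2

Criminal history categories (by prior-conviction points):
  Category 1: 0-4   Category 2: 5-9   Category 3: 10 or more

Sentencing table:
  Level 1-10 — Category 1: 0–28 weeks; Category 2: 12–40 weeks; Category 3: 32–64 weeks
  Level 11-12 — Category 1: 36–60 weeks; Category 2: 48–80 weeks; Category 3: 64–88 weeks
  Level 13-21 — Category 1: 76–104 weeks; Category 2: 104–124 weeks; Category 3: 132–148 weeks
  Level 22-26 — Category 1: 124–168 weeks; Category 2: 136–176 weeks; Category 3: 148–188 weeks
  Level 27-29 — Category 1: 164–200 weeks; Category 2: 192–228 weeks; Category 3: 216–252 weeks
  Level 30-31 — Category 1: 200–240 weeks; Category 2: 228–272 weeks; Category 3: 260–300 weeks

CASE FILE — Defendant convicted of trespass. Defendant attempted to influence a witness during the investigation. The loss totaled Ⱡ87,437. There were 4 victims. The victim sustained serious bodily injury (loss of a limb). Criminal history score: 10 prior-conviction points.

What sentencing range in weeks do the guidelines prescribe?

260-300 weeks

Base offense level for trespass: 17.
R1 applies: 17 + 3 = 20.
R2 applies (level before this adjustment is 20 ≥ 16, so +5): 20 + 5 = 25.
R3 does not apply.
R4 applies: 25 + 5 = 30.
R7 does not apply.
Final offense level: 30.
Criminal history: 10 prior points → Category 3 (10+).
Level 30 falls in the 30-31 band.
Grid: Level 30-31 × Category 3 = 260-300 weeks.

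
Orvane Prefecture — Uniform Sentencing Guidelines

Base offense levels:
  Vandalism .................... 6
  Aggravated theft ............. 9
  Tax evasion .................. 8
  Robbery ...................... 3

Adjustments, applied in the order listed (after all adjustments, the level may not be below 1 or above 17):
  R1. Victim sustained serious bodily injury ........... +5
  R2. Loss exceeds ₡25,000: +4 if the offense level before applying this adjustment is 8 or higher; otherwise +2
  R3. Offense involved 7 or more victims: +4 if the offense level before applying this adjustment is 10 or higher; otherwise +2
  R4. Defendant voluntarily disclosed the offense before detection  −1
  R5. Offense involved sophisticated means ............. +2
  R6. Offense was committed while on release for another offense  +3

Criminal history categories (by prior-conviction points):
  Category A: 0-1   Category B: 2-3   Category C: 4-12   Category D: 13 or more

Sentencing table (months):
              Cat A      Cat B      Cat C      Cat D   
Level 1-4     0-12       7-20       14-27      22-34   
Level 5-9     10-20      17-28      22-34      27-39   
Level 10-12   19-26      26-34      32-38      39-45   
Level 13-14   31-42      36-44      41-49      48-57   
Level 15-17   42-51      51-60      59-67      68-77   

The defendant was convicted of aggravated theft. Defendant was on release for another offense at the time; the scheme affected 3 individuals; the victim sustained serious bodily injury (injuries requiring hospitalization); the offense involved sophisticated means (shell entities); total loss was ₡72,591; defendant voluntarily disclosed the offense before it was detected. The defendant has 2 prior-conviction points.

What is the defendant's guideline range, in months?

Base offense level for aggravated theft: 9.
R1 applies: 9 + 5 = 14.
R2 applies (level before this adjustment is 14 ≥ 8, so +4): 14 + 4 = 18.
R4 applies: 18 − 1 = 17.
R5 applies: 17 + 2 = 19.
R6 applies: 19 + 3 = 22.
Level 22 exceeds the maximum of 17; capped at 17.
Final offense level: 17.
Criminal history: 2 prior points → Category B (2-3).
Level 17 falls in the 15-17 band.
Grid: Level 15-17 × Category B = 51-60 months.

51-60 months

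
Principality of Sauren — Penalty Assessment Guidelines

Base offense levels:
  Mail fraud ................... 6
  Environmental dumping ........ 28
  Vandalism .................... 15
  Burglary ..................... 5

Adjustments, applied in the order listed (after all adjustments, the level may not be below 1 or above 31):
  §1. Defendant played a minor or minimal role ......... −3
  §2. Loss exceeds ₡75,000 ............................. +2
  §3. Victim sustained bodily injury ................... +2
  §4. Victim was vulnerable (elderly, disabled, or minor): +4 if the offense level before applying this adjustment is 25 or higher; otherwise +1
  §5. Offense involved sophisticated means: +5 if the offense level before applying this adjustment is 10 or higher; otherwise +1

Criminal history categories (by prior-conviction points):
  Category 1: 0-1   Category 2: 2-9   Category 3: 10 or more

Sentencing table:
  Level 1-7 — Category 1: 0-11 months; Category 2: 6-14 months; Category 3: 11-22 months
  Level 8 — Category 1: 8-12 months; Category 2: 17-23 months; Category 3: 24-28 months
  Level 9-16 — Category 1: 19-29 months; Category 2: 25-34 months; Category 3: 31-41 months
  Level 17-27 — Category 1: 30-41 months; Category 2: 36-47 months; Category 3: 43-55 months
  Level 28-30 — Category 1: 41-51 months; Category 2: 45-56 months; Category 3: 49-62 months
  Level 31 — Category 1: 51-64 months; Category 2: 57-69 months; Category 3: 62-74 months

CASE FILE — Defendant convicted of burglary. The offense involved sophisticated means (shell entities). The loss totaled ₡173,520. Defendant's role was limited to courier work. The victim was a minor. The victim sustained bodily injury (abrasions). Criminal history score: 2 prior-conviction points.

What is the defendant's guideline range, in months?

Base offense level for burglary: 5.
§1 applies: 5 − 3 = 2.
§2 applies: 2 + 2 = 4.
§3 applies: 4 + 2 = 6.
§4 applies (level before this adjustment is 6 < 25, so +1): 6 + 1 = 7.
§5 applies (level before this adjustment is 7 < 10, so +1): 7 + 1 = 8.
Final offense level: 8.
Criminal history: 2 prior points → Category 2 (2-9).
Level 8 falls in the 8 band.
Grid: Level 8 × Category 2 = 17-23 months.

17-23 months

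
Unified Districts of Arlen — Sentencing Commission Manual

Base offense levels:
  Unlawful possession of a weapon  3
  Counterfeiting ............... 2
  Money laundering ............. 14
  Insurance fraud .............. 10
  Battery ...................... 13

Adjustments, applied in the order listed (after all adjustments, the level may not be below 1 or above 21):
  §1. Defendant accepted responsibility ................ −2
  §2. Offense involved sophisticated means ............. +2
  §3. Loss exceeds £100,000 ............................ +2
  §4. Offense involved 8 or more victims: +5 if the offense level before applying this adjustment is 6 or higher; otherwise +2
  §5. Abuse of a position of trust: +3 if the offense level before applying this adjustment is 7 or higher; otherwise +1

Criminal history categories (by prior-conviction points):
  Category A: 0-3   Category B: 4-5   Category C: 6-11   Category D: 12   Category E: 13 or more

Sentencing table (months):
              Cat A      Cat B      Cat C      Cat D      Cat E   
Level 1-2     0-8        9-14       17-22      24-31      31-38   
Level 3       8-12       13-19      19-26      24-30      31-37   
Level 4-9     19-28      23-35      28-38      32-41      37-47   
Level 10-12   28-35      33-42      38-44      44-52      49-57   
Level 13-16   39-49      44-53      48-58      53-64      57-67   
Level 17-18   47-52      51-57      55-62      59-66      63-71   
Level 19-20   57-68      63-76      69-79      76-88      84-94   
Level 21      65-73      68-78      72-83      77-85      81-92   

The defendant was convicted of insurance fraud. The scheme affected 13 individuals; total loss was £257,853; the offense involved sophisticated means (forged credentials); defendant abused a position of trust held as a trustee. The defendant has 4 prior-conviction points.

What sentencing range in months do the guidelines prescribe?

Base offense level for insurance fraud: 10.
§1 does not apply.
§2 applies: 10 + 2 = 12.
§3 applies: 12 + 2 = 14.
§4 applies (level before this adjustment is 14 ≥ 6, so +5): 14 + 5 = 19.
§5 applies (level before this adjustment is 19 ≥ 7, so +3): 19 + 3 = 22.
Level 22 exceeds the maximum of 21; capped at 21.
Final offense level: 21.
Criminal history: 4 prior points → Category B (4-5).
Level 21 falls in the 21 band.
Grid: Level 21 × Category B = 68-78 months.

68-78 months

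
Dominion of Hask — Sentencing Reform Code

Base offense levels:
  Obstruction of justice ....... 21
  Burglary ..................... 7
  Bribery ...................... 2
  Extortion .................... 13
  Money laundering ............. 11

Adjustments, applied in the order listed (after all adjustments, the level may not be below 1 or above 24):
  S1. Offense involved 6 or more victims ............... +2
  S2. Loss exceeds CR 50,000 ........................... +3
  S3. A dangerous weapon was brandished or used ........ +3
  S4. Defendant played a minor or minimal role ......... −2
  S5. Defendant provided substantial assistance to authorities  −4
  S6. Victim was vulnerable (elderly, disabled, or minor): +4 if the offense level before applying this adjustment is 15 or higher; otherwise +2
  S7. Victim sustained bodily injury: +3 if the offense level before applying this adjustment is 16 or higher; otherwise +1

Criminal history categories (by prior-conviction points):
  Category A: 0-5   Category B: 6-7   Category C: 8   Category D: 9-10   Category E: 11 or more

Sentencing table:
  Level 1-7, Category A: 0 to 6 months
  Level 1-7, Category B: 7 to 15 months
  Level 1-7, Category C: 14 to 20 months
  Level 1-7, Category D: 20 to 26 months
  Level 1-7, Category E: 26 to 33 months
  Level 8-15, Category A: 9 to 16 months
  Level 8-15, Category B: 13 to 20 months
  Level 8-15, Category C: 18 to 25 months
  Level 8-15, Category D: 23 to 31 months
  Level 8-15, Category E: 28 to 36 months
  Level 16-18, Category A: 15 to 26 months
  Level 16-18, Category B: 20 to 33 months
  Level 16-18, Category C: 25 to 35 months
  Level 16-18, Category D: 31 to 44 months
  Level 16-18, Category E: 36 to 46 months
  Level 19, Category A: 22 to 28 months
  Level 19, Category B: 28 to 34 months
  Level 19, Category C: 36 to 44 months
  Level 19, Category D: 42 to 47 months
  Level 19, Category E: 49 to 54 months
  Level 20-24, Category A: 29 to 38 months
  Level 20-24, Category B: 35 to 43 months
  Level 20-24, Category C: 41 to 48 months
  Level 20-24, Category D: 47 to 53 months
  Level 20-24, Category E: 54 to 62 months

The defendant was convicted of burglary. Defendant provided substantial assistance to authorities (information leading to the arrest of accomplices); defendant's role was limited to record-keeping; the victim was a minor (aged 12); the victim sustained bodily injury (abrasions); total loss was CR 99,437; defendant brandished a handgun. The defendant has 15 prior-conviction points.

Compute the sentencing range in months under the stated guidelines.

Base offense level for burglary: 7.
S2 applies: 7 + 3 = 10.
S3 applies: 10 + 3 = 13.
S4 applies: 13 − 2 = 11.
S5 applies: 11 − 4 = 7.
S6 applies (level before this adjustment is 7 < 15, so +2): 7 + 2 = 9.
S7 applies (level before this adjustment is 9 < 16, so +1): 9 + 1 = 10.
Final offense level: 10.
Criminal history: 15 prior points → Category E (11+).
Level 10 falls in the 8-15 band.
Grid: Level 8-15 × Category E = 28-36 months.

28-36 months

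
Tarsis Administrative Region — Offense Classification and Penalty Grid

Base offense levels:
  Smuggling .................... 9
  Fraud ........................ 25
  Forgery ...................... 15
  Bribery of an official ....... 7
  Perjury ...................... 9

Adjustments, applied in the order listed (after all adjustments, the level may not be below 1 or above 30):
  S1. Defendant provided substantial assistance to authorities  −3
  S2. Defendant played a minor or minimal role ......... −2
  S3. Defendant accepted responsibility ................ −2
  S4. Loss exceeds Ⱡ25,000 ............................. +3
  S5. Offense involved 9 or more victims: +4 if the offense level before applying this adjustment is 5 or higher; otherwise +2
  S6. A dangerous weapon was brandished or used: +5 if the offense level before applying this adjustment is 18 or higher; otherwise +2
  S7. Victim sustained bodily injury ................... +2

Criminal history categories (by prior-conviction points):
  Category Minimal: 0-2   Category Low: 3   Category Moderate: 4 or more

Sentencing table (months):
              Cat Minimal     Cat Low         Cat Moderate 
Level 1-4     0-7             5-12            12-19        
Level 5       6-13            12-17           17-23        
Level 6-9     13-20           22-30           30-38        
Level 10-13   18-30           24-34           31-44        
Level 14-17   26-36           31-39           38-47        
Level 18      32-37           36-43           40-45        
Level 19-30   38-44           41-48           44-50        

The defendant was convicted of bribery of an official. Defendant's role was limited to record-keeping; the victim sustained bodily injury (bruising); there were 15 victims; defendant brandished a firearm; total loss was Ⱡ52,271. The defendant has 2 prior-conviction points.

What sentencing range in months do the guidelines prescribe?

26-36 months

Base offense level for bribery of an official: 7.
S2 applies: 7 − 2 = 5.
S4 applies: 5 + 3 = 8.
S5 applies (level before this adjustment is 8 ≥ 5, so +4): 8 + 4 = 12.
S6 applies (level before this adjustment is 12 < 18, so +2): 12 + 2 = 14.
S7 applies: 14 + 2 = 16.
Final offense level: 16.
Criminal history: 2 prior points → Category Minimal (0-2).
Level 16 falls in the 14-17 band.
Grid: Level 14-17 × Category Minimal = 26-36 months.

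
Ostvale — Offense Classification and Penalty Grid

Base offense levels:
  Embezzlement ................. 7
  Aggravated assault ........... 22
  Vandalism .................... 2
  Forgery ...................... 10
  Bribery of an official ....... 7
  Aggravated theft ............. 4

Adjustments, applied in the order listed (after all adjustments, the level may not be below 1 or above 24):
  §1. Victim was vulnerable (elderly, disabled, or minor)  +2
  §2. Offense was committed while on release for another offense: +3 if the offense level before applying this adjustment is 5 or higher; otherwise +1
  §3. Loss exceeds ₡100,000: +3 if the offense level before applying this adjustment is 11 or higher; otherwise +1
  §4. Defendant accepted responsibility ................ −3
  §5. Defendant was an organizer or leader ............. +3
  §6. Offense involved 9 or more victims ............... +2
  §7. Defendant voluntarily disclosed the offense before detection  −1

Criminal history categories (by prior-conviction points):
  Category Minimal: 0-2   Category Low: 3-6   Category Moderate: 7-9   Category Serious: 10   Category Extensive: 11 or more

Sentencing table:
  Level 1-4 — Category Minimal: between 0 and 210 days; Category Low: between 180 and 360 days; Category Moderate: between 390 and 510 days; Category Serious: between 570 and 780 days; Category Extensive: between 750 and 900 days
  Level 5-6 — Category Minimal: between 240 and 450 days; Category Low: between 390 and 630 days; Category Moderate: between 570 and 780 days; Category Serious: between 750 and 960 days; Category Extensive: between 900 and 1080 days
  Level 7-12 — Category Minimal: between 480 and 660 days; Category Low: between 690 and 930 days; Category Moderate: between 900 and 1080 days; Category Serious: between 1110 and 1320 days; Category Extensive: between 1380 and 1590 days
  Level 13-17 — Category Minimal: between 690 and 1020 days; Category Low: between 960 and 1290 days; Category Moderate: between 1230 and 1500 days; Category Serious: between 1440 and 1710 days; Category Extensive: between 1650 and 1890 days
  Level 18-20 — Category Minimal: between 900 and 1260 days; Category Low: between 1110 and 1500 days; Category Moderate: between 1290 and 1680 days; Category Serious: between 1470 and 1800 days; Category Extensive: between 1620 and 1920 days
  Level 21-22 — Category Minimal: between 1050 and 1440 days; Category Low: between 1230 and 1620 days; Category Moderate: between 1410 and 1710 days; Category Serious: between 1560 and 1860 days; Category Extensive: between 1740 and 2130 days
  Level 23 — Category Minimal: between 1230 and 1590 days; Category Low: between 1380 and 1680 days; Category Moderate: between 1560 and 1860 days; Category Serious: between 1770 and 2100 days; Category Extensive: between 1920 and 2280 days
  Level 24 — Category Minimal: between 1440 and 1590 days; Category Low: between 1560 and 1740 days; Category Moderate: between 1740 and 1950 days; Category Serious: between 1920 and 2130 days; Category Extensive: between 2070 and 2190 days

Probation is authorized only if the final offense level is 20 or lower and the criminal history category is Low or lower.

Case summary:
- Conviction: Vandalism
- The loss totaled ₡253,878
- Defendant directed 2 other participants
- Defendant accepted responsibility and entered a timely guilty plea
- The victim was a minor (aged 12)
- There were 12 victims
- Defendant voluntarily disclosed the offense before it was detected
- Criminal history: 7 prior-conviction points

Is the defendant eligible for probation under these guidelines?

No

Base offense level for vandalism: 2.
§1 applies: 2 + 2 = 4.
§3 applies (level before this adjustment is 4 < 11, so +1): 4 + 1 = 5.
§4 applies: 5 − 3 = 2.
§5 applies: 2 + 3 = 5.
§6 applies: 5 + 2 = 7.
§7 applies: 7 − 1 = 6.
Final offense level: 6.
Criminal history: 7 prior points → Category Moderate (7-9).
Level 6 falls in the 5-6 band.
Grid: Level 5-6 × Category Moderate = 570-780 days.
Probation check: level 6 ≤ 20 and category Moderate > Low → not eligible.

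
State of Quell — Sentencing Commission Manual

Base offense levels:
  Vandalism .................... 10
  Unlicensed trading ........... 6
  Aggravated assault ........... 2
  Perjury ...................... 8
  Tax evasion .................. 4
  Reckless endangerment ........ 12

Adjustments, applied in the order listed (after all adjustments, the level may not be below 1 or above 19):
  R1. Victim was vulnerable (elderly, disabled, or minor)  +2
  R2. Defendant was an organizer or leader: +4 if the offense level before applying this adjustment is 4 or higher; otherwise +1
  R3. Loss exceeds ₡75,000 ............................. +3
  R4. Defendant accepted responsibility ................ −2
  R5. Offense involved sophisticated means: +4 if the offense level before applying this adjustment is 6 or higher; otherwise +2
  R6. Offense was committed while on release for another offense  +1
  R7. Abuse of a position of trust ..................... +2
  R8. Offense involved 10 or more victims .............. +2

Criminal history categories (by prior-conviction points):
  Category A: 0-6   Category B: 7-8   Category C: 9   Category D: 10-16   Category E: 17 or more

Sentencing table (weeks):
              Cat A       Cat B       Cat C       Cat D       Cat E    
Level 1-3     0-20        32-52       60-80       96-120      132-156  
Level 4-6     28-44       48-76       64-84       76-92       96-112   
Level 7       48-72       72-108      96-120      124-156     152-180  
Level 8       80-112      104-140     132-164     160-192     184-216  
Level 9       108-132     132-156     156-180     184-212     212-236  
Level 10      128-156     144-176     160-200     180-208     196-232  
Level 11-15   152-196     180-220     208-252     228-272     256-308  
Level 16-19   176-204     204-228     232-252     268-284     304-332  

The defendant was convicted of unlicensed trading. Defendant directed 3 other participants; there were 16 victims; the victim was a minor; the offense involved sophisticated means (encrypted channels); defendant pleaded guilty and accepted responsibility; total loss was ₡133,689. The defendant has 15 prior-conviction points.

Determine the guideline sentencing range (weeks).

Base offense level for unlicensed trading: 6.
R1 applies: 6 + 2 = 8.
R2 applies (level before this adjustment is 8 ≥ 4, so +4): 8 + 4 = 12.
R3 applies: 12 + 3 = 15.
R4 applies: 15 − 2 = 13.
R5 applies (level before this adjustment is 13 ≥ 6, so +4): 13 + 4 = 17.
R8 applies: 17 + 2 = 19.
Final offense level: 19.
Criminal history: 15 prior points → Category D (10-16).
Level 19 falls in the 16-19 band.
Grid: Level 16-19 × Category D = 268-284 weeks.

268-284 weeks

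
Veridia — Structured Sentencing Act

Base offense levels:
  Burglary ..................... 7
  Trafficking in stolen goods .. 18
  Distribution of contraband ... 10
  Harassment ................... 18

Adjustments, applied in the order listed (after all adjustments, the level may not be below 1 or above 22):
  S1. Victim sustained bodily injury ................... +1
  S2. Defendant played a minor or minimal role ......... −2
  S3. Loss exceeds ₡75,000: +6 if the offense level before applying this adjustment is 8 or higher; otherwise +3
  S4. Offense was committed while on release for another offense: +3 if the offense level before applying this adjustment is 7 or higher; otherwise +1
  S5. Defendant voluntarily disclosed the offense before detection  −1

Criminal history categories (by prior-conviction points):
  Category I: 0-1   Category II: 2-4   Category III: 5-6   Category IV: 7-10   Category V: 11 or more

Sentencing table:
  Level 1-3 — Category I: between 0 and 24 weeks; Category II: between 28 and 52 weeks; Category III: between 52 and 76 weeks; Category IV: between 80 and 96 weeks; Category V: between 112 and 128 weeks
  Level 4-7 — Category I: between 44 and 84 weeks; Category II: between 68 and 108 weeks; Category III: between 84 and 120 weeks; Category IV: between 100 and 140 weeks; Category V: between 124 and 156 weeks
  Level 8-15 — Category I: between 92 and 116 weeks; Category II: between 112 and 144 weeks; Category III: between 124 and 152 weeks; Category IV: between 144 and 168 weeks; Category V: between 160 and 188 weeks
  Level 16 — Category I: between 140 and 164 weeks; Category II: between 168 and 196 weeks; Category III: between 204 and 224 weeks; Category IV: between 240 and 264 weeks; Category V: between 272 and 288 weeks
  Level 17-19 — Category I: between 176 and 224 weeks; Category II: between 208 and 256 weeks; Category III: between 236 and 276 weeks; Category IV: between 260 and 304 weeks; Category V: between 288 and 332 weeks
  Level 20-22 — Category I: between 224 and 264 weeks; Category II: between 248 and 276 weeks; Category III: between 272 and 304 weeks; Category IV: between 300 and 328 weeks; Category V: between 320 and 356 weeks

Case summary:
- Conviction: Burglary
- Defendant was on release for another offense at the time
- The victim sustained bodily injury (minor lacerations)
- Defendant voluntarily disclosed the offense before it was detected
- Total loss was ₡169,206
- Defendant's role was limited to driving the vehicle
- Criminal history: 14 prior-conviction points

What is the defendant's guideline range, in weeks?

Base offense level for burglary: 7.
S1 applies: 7 + 1 = 8.
S2 applies: 8 − 2 = 6.
S3 applies (level before this adjustment is 6 < 8, so +3): 6 + 3 = 9.
S4 applies (level before this adjustment is 9 ≥ 7, so +3): 9 + 3 = 12.
S5 applies: 12 − 1 = 11.
Final offense level: 11.
Criminal history: 14 prior points → Category V (11+).
Level 11 falls in the 8-15 band.
Grid: Level 8-15 × Category V = 160-188 weeks.

160-188 weeks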